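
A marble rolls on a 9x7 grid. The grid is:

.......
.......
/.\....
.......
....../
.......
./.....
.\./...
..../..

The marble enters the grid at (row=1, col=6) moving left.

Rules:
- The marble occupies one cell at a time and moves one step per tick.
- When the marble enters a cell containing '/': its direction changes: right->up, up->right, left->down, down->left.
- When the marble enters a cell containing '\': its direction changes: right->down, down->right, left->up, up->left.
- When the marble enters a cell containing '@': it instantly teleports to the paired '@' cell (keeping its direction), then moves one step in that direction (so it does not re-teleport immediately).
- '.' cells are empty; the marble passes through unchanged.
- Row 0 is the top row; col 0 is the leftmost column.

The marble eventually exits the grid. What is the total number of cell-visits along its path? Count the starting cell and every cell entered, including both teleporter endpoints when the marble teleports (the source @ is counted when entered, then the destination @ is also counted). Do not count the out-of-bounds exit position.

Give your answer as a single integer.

Step 1: enter (1,6), '.' pass, move left to (1,5)
Step 2: enter (1,5), '.' pass, move left to (1,4)
Step 3: enter (1,4), '.' pass, move left to (1,3)
Step 4: enter (1,3), '.' pass, move left to (1,2)
Step 5: enter (1,2), '.' pass, move left to (1,1)
Step 6: enter (1,1), '.' pass, move left to (1,0)
Step 7: enter (1,0), '.' pass, move left to (1,-1)
Step 8: at (1,-1) — EXIT via left edge, pos 1
Path length (cell visits): 7

Answer: 7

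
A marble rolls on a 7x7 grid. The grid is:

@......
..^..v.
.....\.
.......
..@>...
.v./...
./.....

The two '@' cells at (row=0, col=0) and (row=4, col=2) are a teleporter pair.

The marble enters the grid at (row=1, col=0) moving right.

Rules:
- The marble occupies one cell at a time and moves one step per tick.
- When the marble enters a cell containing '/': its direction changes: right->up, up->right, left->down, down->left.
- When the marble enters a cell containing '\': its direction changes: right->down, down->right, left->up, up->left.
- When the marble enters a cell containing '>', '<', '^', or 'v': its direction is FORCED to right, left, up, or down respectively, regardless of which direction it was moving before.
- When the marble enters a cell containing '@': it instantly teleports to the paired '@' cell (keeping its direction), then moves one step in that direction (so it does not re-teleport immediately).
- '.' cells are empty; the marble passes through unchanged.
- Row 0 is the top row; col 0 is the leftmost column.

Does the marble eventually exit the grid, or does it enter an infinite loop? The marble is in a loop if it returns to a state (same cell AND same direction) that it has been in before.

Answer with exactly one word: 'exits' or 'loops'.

Step 1: enter (1,0), '.' pass, move right to (1,1)
Step 2: enter (1,1), '.' pass, move right to (1,2)
Step 3: enter (1,2), '^' forces right->up, move up to (0,2)
Step 4: enter (0,2), '.' pass, move up to (-1,2)
Step 5: at (-1,2) — EXIT via top edge, pos 2

Answer: exits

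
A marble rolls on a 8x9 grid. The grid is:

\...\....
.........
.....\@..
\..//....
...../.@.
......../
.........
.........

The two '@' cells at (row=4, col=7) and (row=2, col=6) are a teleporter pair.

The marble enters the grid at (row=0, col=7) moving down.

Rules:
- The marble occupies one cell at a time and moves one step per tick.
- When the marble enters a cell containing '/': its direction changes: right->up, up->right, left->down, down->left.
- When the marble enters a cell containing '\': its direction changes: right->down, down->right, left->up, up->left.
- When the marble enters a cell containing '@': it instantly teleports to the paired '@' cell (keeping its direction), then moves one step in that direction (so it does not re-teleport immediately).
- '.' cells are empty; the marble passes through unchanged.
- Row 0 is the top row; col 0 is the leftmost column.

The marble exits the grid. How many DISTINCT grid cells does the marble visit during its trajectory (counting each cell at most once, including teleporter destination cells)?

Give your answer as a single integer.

Answer: 11

Derivation:
Step 1: enter (0,7), '.' pass, move down to (1,7)
Step 2: enter (1,7), '.' pass, move down to (2,7)
Step 3: enter (2,7), '.' pass, move down to (3,7)
Step 4: enter (3,7), '.' pass, move down to (4,7)
Step 5: enter (4,7), '@' teleport (4,7)->(2,6), also enter (2,6), move down to (3,6)
Step 6: enter (3,6), '.' pass, move down to (4,6)
Step 7: enter (4,6), '.' pass, move down to (5,6)
Step 8: enter (5,6), '.' pass, move down to (6,6)
Step 9: enter (6,6), '.' pass, move down to (7,6)
Step 10: enter (7,6), '.' pass, move down to (8,6)
Step 11: at (8,6) — EXIT via bottom edge, pos 6
Distinct cells visited: 11 (path length 11)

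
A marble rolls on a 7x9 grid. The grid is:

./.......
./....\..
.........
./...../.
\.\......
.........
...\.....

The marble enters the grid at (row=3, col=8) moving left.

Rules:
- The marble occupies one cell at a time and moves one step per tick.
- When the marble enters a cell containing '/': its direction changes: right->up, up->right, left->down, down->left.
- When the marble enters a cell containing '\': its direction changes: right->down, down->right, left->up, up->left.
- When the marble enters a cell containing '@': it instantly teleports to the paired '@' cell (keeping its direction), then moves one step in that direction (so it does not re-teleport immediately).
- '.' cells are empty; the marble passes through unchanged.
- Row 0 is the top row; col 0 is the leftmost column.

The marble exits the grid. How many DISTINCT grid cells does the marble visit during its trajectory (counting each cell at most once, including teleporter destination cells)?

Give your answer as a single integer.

Step 1: enter (3,8), '.' pass, move left to (3,7)
Step 2: enter (3,7), '/' deflects left->down, move down to (4,7)
Step 3: enter (4,7), '.' pass, move down to (5,7)
Step 4: enter (5,7), '.' pass, move down to (6,7)
Step 5: enter (6,7), '.' pass, move down to (7,7)
Step 6: at (7,7) — EXIT via bottom edge, pos 7
Distinct cells visited: 5 (path length 5)

Answer: 5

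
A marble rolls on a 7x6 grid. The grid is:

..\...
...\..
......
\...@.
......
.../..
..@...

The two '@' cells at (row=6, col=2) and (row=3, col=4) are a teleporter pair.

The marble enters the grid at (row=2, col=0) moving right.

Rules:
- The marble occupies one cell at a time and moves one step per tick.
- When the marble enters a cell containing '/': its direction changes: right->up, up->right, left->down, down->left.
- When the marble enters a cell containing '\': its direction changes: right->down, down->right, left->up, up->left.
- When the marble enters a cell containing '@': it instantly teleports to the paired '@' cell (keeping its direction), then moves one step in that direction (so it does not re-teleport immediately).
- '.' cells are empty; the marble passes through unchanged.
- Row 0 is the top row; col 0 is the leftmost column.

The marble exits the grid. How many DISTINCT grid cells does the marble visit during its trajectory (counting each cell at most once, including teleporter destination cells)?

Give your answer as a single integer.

Answer: 6

Derivation:
Step 1: enter (2,0), '.' pass, move right to (2,1)
Step 2: enter (2,1), '.' pass, move right to (2,2)
Step 3: enter (2,2), '.' pass, move right to (2,3)
Step 4: enter (2,3), '.' pass, move right to (2,4)
Step 5: enter (2,4), '.' pass, move right to (2,5)
Step 6: enter (2,5), '.' pass, move right to (2,6)
Step 7: at (2,6) — EXIT via right edge, pos 2
Distinct cells visited: 6 (path length 6)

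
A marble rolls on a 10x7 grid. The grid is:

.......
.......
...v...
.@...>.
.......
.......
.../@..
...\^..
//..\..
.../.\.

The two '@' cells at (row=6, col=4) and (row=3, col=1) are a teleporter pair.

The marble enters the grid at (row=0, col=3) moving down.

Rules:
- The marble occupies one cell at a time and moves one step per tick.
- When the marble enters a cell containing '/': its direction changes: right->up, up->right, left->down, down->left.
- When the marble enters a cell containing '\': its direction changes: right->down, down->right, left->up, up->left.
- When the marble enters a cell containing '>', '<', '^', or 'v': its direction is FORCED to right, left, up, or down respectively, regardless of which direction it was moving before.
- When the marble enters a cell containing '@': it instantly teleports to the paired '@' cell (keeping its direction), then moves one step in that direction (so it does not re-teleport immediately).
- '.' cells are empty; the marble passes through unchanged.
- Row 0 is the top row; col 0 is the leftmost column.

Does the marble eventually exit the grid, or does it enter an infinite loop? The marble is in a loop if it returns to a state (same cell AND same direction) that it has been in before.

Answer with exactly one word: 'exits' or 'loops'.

Step 1: enter (0,3), '.' pass, move down to (1,3)
Step 2: enter (1,3), '.' pass, move down to (2,3)
Step 3: enter (2,3), 'v' forces down->down, move down to (3,3)
Step 4: enter (3,3), '.' pass, move down to (4,3)
Step 5: enter (4,3), '.' pass, move down to (5,3)
Step 6: enter (5,3), '.' pass, move down to (6,3)
Step 7: enter (6,3), '/' deflects down->left, move left to (6,2)
Step 8: enter (6,2), '.' pass, move left to (6,1)
Step 9: enter (6,1), '.' pass, move left to (6,0)
Step 10: enter (6,0), '.' pass, move left to (6,-1)
Step 11: at (6,-1) — EXIT via left edge, pos 6

Answer: exits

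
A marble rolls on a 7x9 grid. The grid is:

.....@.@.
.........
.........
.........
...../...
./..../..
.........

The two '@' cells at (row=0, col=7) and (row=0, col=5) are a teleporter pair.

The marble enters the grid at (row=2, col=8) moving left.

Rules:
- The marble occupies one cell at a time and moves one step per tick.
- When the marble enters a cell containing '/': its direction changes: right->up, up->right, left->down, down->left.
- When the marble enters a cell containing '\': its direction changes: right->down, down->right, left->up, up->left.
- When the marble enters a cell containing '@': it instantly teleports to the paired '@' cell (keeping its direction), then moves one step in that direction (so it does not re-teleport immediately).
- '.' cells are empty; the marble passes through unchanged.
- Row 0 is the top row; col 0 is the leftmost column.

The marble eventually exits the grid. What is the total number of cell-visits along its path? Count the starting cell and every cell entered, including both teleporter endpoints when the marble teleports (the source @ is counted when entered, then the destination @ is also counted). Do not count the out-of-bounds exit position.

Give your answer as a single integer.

Step 1: enter (2,8), '.' pass, move left to (2,7)
Step 2: enter (2,7), '.' pass, move left to (2,6)
Step 3: enter (2,6), '.' pass, move left to (2,5)
Step 4: enter (2,5), '.' pass, move left to (2,4)
Step 5: enter (2,4), '.' pass, move left to (2,3)
Step 6: enter (2,3), '.' pass, move left to (2,2)
Step 7: enter (2,2), '.' pass, move left to (2,1)
Step 8: enter (2,1), '.' pass, move left to (2,0)
Step 9: enter (2,0), '.' pass, move left to (2,-1)
Step 10: at (2,-1) — EXIT via left edge, pos 2
Path length (cell visits): 9

Answer: 9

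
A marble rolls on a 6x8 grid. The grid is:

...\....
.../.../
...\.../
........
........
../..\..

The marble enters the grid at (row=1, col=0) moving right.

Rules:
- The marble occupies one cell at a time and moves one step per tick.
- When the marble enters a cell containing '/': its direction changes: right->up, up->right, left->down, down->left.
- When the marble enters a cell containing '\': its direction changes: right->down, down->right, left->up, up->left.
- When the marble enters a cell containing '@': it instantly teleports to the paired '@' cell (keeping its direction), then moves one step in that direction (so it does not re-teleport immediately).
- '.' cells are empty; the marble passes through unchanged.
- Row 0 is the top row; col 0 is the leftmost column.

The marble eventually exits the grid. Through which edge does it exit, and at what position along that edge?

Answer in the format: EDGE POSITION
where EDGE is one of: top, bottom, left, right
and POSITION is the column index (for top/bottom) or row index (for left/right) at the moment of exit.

Answer: left 0

Derivation:
Step 1: enter (1,0), '.' pass, move right to (1,1)
Step 2: enter (1,1), '.' pass, move right to (1,2)
Step 3: enter (1,2), '.' pass, move right to (1,3)
Step 4: enter (1,3), '/' deflects right->up, move up to (0,3)
Step 5: enter (0,3), '\' deflects up->left, move left to (0,2)
Step 6: enter (0,2), '.' pass, move left to (0,1)
Step 7: enter (0,1), '.' pass, move left to (0,0)
Step 8: enter (0,0), '.' pass, move left to (0,-1)
Step 9: at (0,-1) — EXIT via left edge, pos 0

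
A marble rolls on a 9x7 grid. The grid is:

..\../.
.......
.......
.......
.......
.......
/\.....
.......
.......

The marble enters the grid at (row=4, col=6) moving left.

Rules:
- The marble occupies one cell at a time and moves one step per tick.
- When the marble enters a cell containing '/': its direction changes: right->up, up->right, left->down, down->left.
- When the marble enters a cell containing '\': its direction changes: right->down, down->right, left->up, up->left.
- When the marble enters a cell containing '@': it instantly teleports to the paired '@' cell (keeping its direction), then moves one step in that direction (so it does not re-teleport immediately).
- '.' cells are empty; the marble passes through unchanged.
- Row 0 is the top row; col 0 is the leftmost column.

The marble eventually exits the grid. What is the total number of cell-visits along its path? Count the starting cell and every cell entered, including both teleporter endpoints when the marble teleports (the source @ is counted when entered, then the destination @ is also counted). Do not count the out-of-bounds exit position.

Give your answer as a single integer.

Answer: 7

Derivation:
Step 1: enter (4,6), '.' pass, move left to (4,5)
Step 2: enter (4,5), '.' pass, move left to (4,4)
Step 3: enter (4,4), '.' pass, move left to (4,3)
Step 4: enter (4,3), '.' pass, move left to (4,2)
Step 5: enter (4,2), '.' pass, move left to (4,1)
Step 6: enter (4,1), '.' pass, move left to (4,0)
Step 7: enter (4,0), '.' pass, move left to (4,-1)
Step 8: at (4,-1) — EXIT via left edge, pos 4
Path length (cell visits): 7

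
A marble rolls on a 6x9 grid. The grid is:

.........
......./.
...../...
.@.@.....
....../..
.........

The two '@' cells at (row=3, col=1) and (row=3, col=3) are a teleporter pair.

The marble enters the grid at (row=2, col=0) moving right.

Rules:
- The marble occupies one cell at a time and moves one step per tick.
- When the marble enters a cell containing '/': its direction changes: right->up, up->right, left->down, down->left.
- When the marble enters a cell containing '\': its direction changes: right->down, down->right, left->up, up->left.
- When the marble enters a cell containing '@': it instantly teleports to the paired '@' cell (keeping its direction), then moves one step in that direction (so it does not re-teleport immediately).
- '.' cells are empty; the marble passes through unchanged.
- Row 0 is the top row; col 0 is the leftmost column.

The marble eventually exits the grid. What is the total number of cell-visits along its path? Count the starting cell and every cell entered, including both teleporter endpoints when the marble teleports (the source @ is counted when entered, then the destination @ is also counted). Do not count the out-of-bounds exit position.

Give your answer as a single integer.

Step 1: enter (2,0), '.' pass, move right to (2,1)
Step 2: enter (2,1), '.' pass, move right to (2,2)
Step 3: enter (2,2), '.' pass, move right to (2,3)
Step 4: enter (2,3), '.' pass, move right to (2,4)
Step 5: enter (2,4), '.' pass, move right to (2,5)
Step 6: enter (2,5), '/' deflects right->up, move up to (1,5)
Step 7: enter (1,5), '.' pass, move up to (0,5)
Step 8: enter (0,5), '.' pass, move up to (-1,5)
Step 9: at (-1,5) — EXIT via top edge, pos 5
Path length (cell visits): 8

Answer: 8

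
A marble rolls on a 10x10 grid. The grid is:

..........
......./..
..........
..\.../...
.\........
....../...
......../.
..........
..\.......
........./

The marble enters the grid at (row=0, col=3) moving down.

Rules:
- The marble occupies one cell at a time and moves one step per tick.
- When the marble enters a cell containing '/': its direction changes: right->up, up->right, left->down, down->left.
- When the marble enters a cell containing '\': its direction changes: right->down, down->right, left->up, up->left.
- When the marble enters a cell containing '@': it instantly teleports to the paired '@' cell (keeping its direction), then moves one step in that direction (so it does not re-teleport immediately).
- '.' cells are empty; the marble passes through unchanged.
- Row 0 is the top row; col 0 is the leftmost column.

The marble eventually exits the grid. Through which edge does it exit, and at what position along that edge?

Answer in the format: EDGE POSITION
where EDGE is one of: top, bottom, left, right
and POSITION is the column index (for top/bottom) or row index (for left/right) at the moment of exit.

Answer: bottom 3

Derivation:
Step 1: enter (0,3), '.' pass, move down to (1,3)
Step 2: enter (1,3), '.' pass, move down to (2,3)
Step 3: enter (2,3), '.' pass, move down to (3,3)
Step 4: enter (3,3), '.' pass, move down to (4,3)
Step 5: enter (4,3), '.' pass, move down to (5,3)
Step 6: enter (5,3), '.' pass, move down to (6,3)
Step 7: enter (6,3), '.' pass, move down to (7,3)
Step 8: enter (7,3), '.' pass, move down to (8,3)
Step 9: enter (8,3), '.' pass, move down to (9,3)
Step 10: enter (9,3), '.' pass, move down to (10,3)
Step 11: at (10,3) — EXIT via bottom edge, pos 3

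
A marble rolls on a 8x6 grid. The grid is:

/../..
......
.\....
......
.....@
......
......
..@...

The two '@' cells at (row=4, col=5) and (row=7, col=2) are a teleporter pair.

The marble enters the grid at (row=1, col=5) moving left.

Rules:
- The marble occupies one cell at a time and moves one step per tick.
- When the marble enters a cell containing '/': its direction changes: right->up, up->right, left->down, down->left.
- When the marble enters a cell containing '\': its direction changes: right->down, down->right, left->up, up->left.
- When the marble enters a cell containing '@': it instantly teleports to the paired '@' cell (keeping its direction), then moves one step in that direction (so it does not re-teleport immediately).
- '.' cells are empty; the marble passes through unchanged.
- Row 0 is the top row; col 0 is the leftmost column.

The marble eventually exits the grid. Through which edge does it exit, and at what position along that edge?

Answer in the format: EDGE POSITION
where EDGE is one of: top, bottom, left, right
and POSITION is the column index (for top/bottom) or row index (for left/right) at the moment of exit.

Answer: left 1

Derivation:
Step 1: enter (1,5), '.' pass, move left to (1,4)
Step 2: enter (1,4), '.' pass, move left to (1,3)
Step 3: enter (1,3), '.' pass, move left to (1,2)
Step 4: enter (1,2), '.' pass, move left to (1,1)
Step 5: enter (1,1), '.' pass, move left to (1,0)
Step 6: enter (1,0), '.' pass, move left to (1,-1)
Step 7: at (1,-1) — EXIT via left edge, pos 1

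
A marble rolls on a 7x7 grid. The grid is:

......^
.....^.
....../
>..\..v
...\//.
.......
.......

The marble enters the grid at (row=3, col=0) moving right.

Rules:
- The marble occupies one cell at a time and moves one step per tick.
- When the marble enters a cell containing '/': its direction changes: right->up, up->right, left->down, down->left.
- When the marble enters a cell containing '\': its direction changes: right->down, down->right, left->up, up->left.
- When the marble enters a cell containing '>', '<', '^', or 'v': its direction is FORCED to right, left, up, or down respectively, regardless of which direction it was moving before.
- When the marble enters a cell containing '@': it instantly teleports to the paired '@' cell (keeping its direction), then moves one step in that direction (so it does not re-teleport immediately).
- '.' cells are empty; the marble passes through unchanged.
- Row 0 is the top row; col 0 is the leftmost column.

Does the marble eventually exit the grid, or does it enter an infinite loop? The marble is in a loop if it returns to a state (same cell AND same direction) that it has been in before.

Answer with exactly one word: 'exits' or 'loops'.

Step 1: enter (3,0), '>' forces right->right, move right to (3,1)
Step 2: enter (3,1), '.' pass, move right to (3,2)
Step 3: enter (3,2), '.' pass, move right to (3,3)
Step 4: enter (3,3), '\' deflects right->down, move down to (4,3)
Step 5: enter (4,3), '\' deflects down->right, move right to (4,4)
Step 6: enter (4,4), '/' deflects right->up, move up to (3,4)
Step 7: enter (3,4), '.' pass, move up to (2,4)
Step 8: enter (2,4), '.' pass, move up to (1,4)
Step 9: enter (1,4), '.' pass, move up to (0,4)
Step 10: enter (0,4), '.' pass, move up to (-1,4)
Step 11: at (-1,4) — EXIT via top edge, pos 4

Answer: exits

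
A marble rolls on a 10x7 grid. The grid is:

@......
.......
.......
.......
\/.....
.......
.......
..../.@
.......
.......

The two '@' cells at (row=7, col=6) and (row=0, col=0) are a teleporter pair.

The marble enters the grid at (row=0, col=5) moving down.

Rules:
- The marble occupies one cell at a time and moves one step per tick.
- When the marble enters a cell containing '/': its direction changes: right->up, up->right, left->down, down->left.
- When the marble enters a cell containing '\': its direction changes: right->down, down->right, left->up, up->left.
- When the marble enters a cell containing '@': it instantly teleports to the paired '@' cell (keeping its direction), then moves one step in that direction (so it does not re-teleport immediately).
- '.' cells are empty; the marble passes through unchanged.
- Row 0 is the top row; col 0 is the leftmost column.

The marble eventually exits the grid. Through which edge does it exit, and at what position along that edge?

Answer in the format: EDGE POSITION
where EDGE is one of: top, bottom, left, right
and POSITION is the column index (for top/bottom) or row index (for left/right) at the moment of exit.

Answer: bottom 5

Derivation:
Step 1: enter (0,5), '.' pass, move down to (1,5)
Step 2: enter (1,5), '.' pass, move down to (2,5)
Step 3: enter (2,5), '.' pass, move down to (3,5)
Step 4: enter (3,5), '.' pass, move down to (4,5)
Step 5: enter (4,5), '.' pass, move down to (5,5)
Step 6: enter (5,5), '.' pass, move down to (6,5)
Step 7: enter (6,5), '.' pass, move down to (7,5)
Step 8: enter (7,5), '.' pass, move down to (8,5)
Step 9: enter (8,5), '.' pass, move down to (9,5)
Step 10: enter (9,5), '.' pass, move down to (10,5)
Step 11: at (10,5) — EXIT via bottom edge, pos 5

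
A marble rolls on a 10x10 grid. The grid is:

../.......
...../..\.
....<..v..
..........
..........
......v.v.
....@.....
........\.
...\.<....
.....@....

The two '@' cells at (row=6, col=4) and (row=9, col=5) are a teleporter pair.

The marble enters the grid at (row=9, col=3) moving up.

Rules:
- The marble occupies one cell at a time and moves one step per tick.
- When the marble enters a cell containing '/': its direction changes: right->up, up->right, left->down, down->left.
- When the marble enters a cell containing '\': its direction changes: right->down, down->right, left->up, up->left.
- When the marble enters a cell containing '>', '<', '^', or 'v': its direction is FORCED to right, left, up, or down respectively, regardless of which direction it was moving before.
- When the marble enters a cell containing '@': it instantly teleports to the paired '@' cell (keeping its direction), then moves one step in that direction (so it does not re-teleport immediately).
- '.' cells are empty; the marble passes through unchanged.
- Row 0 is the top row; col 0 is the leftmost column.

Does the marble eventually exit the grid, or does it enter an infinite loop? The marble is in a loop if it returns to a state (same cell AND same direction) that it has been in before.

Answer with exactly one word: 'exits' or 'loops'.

Step 1: enter (9,3), '.' pass, move up to (8,3)
Step 2: enter (8,3), '\' deflects up->left, move left to (8,2)
Step 3: enter (8,2), '.' pass, move left to (8,1)
Step 4: enter (8,1), '.' pass, move left to (8,0)
Step 5: enter (8,0), '.' pass, move left to (8,-1)
Step 6: at (8,-1) — EXIT via left edge, pos 8

Answer: exits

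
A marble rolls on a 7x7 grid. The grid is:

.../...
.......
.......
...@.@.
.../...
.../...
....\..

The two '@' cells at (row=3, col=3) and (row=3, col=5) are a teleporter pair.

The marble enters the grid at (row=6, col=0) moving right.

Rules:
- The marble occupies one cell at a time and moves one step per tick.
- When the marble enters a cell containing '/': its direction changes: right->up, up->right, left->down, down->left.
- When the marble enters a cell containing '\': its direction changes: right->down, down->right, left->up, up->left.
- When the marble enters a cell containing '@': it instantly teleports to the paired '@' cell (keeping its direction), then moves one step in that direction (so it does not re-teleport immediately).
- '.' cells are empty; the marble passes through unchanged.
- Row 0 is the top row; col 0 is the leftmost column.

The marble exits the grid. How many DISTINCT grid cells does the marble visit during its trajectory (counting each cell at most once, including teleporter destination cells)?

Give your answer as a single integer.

Step 1: enter (6,0), '.' pass, move right to (6,1)
Step 2: enter (6,1), '.' pass, move right to (6,2)
Step 3: enter (6,2), '.' pass, move right to (6,3)
Step 4: enter (6,3), '.' pass, move right to (6,4)
Step 5: enter (6,4), '\' deflects right->down, move down to (7,4)
Step 6: at (7,4) — EXIT via bottom edge, pos 4
Distinct cells visited: 5 (path length 5)

Answer: 5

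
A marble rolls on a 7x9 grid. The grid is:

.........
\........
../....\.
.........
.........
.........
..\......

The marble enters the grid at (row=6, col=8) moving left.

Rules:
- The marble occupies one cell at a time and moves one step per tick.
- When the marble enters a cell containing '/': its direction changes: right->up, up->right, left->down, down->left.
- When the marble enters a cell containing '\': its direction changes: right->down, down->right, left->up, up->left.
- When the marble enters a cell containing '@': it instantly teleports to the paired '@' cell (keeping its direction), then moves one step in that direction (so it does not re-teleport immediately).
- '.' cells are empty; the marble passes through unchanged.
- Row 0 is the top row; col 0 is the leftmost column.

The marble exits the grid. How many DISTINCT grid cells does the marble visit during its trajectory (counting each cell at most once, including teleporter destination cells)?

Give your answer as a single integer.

Step 1: enter (6,8), '.' pass, move left to (6,7)
Step 2: enter (6,7), '.' pass, move left to (6,6)
Step 3: enter (6,6), '.' pass, move left to (6,5)
Step 4: enter (6,5), '.' pass, move left to (6,4)
Step 5: enter (6,4), '.' pass, move left to (6,3)
Step 6: enter (6,3), '.' pass, move left to (6,2)
Step 7: enter (6,2), '\' deflects left->up, move up to (5,2)
Step 8: enter (5,2), '.' pass, move up to (4,2)
Step 9: enter (4,2), '.' pass, move up to (3,2)
Step 10: enter (3,2), '.' pass, move up to (2,2)
Step 11: enter (2,2), '/' deflects up->right, move right to (2,3)
Step 12: enter (2,3), '.' pass, move right to (2,4)
Step 13: enter (2,4), '.' pass, move right to (2,5)
Step 14: enter (2,5), '.' pass, move right to (2,6)
Step 15: enter (2,6), '.' pass, move right to (2,7)
Step 16: enter (2,7), '\' deflects right->down, move down to (3,7)
Step 17: enter (3,7), '.' pass, move down to (4,7)
Step 18: enter (4,7), '.' pass, move down to (5,7)
Step 19: enter (5,7), '.' pass, move down to (6,7)
Step 20: enter (6,7), '.' pass, move down to (7,7)
Step 21: at (7,7) — EXIT via bottom edge, pos 7
Distinct cells visited: 19 (path length 20)

Answer: 19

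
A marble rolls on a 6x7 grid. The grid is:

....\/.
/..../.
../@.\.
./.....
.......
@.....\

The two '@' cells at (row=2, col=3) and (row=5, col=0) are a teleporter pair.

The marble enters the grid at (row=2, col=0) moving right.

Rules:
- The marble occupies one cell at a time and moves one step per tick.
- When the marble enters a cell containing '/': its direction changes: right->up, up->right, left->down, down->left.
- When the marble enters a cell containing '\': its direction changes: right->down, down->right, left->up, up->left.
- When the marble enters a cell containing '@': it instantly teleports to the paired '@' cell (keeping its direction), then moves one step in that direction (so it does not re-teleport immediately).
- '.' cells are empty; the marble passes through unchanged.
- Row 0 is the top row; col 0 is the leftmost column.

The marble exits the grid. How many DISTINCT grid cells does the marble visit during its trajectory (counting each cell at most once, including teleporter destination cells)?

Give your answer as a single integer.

Answer: 5

Derivation:
Step 1: enter (2,0), '.' pass, move right to (2,1)
Step 2: enter (2,1), '.' pass, move right to (2,2)
Step 3: enter (2,2), '/' deflects right->up, move up to (1,2)
Step 4: enter (1,2), '.' pass, move up to (0,2)
Step 5: enter (0,2), '.' pass, move up to (-1,2)
Step 6: at (-1,2) — EXIT via top edge, pos 2
Distinct cells visited: 5 (path length 5)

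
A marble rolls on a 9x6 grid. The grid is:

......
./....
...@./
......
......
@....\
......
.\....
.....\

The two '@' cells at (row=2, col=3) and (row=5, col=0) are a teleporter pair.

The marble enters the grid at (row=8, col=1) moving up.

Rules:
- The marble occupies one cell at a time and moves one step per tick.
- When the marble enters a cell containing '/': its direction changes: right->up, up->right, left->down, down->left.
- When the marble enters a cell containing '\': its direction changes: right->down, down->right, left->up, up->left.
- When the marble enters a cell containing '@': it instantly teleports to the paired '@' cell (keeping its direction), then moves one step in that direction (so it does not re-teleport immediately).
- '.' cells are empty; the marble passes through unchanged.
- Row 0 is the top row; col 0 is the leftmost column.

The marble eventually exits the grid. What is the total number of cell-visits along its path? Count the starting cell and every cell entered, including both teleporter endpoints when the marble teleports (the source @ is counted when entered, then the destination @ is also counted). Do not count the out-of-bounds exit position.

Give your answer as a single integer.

Answer: 3

Derivation:
Step 1: enter (8,1), '.' pass, move up to (7,1)
Step 2: enter (7,1), '\' deflects up->left, move left to (7,0)
Step 3: enter (7,0), '.' pass, move left to (7,-1)
Step 4: at (7,-1) — EXIT via left edge, pos 7
Path length (cell visits): 3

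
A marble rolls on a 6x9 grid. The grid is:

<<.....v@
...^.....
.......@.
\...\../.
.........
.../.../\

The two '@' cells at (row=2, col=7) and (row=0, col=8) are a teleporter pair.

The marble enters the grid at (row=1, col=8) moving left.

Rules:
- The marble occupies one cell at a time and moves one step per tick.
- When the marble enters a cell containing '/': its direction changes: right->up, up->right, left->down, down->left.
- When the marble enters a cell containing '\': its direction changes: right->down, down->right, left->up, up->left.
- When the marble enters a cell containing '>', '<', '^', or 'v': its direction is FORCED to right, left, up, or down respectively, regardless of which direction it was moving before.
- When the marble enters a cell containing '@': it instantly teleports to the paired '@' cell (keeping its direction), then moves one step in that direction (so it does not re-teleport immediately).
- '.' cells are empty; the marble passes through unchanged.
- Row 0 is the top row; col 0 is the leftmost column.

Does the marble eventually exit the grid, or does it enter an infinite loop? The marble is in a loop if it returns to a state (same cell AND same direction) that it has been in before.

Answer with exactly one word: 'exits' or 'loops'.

Step 1: enter (1,8), '.' pass, move left to (1,7)
Step 2: enter (1,7), '.' pass, move left to (1,6)
Step 3: enter (1,6), '.' pass, move left to (1,5)
Step 4: enter (1,5), '.' pass, move left to (1,4)
Step 5: enter (1,4), '.' pass, move left to (1,3)
Step 6: enter (1,3), '^' forces left->up, move up to (0,3)
Step 7: enter (0,3), '.' pass, move up to (-1,3)
Step 8: at (-1,3) — EXIT via top edge, pos 3

Answer: exits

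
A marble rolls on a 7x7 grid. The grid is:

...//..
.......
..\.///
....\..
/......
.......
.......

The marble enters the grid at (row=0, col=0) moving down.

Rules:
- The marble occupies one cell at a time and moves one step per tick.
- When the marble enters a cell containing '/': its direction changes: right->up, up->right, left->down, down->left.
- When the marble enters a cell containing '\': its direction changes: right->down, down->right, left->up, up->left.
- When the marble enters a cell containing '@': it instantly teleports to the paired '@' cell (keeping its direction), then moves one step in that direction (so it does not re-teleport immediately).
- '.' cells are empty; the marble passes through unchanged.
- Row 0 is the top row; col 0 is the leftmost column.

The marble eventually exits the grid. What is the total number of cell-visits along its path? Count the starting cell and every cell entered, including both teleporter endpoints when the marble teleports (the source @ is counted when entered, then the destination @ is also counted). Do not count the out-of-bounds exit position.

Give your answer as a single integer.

Step 1: enter (0,0), '.' pass, move down to (1,0)
Step 2: enter (1,0), '.' pass, move down to (2,0)
Step 3: enter (2,0), '.' pass, move down to (3,0)
Step 4: enter (3,0), '.' pass, move down to (4,0)
Step 5: enter (4,0), '/' deflects down->left, move left to (4,-1)
Step 6: at (4,-1) — EXIT via left edge, pos 4
Path length (cell visits): 5

Answer: 5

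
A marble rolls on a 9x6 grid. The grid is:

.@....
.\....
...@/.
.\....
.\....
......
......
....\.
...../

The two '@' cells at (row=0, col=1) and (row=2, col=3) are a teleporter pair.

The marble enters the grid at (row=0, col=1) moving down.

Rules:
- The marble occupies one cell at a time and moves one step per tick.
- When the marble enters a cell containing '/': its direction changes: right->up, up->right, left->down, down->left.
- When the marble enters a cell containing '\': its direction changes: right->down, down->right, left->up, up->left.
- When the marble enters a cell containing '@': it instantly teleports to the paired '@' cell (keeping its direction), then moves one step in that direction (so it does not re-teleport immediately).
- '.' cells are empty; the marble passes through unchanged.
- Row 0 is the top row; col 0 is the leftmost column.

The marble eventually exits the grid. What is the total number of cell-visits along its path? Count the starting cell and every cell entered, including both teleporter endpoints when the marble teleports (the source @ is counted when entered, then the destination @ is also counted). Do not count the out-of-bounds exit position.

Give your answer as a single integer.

Answer: 8

Derivation:
Step 1: enter (0,1), '@' teleport (0,1)->(2,3), also enter (2,3), move down to (3,3)
Step 2: enter (3,3), '.' pass, move down to (4,3)
Step 3: enter (4,3), '.' pass, move down to (5,3)
Step 4: enter (5,3), '.' pass, move down to (6,3)
Step 5: enter (6,3), '.' pass, move down to (7,3)
Step 6: enter (7,3), '.' pass, move down to (8,3)
Step 7: enter (8,3), '.' pass, move down to (9,3)
Step 8: at (9,3) — EXIT via bottom edge, pos 3
Path length (cell visits): 8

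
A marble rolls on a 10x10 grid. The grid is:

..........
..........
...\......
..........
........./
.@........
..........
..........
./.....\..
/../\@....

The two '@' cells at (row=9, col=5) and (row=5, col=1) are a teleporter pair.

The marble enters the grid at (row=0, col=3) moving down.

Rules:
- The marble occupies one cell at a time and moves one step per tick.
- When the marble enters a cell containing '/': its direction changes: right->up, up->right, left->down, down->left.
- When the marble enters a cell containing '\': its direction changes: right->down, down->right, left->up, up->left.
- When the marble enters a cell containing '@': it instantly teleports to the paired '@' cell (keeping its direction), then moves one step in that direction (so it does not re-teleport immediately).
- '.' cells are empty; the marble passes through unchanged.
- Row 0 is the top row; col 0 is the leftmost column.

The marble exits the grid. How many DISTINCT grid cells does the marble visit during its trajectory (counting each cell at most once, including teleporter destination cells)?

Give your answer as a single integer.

Answer: 9

Derivation:
Step 1: enter (0,3), '.' pass, move down to (1,3)
Step 2: enter (1,3), '.' pass, move down to (2,3)
Step 3: enter (2,3), '\' deflects down->right, move right to (2,4)
Step 4: enter (2,4), '.' pass, move right to (2,5)
Step 5: enter (2,5), '.' pass, move right to (2,6)
Step 6: enter (2,6), '.' pass, move right to (2,7)
Step 7: enter (2,7), '.' pass, move right to (2,8)
Step 8: enter (2,8), '.' pass, move right to (2,9)
Step 9: enter (2,9), '.' pass, move right to (2,10)
Step 10: at (2,10) — EXIT via right edge, pos 2
Distinct cells visited: 9 (path length 9)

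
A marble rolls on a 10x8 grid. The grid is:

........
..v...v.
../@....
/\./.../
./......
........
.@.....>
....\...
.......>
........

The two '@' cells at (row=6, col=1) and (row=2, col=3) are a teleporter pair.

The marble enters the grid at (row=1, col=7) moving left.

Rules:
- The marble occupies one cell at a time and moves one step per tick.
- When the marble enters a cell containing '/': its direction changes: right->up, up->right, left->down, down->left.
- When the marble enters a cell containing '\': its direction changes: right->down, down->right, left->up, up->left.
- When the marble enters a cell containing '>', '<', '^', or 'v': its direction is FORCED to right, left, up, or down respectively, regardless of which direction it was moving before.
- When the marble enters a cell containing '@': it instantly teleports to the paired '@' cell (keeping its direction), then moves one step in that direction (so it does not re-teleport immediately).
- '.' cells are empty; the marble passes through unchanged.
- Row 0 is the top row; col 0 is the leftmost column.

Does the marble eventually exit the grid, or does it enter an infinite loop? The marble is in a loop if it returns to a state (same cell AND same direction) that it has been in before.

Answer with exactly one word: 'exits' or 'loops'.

Step 1: enter (1,7), '.' pass, move left to (1,6)
Step 2: enter (1,6), 'v' forces left->down, move down to (2,6)
Step 3: enter (2,6), '.' pass, move down to (3,6)
Step 4: enter (3,6), '.' pass, move down to (4,6)
Step 5: enter (4,6), '.' pass, move down to (5,6)
Step 6: enter (5,6), '.' pass, move down to (6,6)
Step 7: enter (6,6), '.' pass, move down to (7,6)
Step 8: enter (7,6), '.' pass, move down to (8,6)
Step 9: enter (8,6), '.' pass, move down to (9,6)
Step 10: enter (9,6), '.' pass, move down to (10,6)
Step 11: at (10,6) — EXIT via bottom edge, pos 6

Answer: exits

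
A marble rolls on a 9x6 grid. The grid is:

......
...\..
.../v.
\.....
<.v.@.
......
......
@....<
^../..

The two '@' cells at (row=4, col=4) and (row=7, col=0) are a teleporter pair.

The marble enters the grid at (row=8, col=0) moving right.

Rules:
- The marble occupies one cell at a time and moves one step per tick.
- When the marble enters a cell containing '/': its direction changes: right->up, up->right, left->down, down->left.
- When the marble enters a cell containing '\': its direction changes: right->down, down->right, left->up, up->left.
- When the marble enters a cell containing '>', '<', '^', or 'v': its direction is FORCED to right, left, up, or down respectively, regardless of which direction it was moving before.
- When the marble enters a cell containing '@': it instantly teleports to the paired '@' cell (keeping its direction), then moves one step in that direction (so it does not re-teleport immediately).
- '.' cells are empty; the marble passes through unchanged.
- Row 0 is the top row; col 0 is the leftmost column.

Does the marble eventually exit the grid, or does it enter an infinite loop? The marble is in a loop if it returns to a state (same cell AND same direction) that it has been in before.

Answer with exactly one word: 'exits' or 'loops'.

Step 1: enter (8,0), '^' forces right->up, move up to (7,0)
Step 2: enter (7,0), '@' teleport (7,0)->(4,4), also enter (4,4), move up to (3,4)
Step 3: enter (3,4), '.' pass, move up to (2,4)
Step 4: enter (2,4), 'v' forces up->down, move down to (3,4)
Step 5: enter (3,4), '.' pass, move down to (4,4)
Step 6: enter (4,4), '@' teleport (4,4)->(7,0), also enter (7,0), move down to (8,0)
Step 7: enter (8,0), '^' forces down->up, move up to (7,0)
Step 8: at (7,0) dir=up — LOOP DETECTED (seen before)

Answer: loops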